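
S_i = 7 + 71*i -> [7, 78, 149, 220, 291]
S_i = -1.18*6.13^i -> [-1.18, -7.23, -44.34, -271.81, -1666.19]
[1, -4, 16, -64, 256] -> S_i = 1*-4^i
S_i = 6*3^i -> [6, 18, 54, 162, 486]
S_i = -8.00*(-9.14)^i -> [-8.0, 73.12, -668.32, 6108.42, -55830.92]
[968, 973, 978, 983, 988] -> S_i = 968 + 5*i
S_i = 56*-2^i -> [56, -112, 224, -448, 896]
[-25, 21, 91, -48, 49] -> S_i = Random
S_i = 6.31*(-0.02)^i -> [6.31, -0.13, 0.0, -0.0, 0.0]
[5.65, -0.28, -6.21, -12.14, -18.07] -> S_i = 5.65 + -5.93*i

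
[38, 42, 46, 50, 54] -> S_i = 38 + 4*i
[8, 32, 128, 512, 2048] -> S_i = 8*4^i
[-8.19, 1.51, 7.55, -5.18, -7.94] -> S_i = Random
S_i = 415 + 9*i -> [415, 424, 433, 442, 451]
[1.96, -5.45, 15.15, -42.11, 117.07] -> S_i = 1.96*(-2.78)^i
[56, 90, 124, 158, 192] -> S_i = 56 + 34*i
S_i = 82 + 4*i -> [82, 86, 90, 94, 98]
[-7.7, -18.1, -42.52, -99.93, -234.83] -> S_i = -7.70*2.35^i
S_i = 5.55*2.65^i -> [5.55, 14.71, 38.97, 103.28, 273.7]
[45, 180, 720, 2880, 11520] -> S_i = 45*4^i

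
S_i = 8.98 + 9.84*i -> [8.98, 18.82, 28.66, 38.5, 48.34]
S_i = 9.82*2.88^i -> [9.82, 28.28, 81.45, 234.58, 675.59]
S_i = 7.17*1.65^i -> [7.17, 11.83, 19.52, 32.21, 53.14]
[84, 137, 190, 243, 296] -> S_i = 84 + 53*i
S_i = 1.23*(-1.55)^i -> [1.23, -1.91, 2.96, -4.58, 7.1]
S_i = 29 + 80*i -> [29, 109, 189, 269, 349]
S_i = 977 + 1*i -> [977, 978, 979, 980, 981]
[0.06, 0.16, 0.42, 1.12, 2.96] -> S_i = 0.06*2.65^i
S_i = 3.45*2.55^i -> [3.45, 8.8, 22.43, 57.21, 145.87]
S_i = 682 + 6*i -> [682, 688, 694, 700, 706]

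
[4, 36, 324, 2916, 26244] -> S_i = 4*9^i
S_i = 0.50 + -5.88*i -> [0.5, -5.38, -11.26, -17.14, -23.02]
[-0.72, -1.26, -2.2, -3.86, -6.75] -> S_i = -0.72*1.75^i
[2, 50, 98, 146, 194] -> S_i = 2 + 48*i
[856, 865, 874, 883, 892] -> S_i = 856 + 9*i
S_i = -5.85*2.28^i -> [-5.85, -13.34, -30.41, -69.34, -158.09]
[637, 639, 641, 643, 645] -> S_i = 637 + 2*i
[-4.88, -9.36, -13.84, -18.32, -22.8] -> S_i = -4.88 + -4.48*i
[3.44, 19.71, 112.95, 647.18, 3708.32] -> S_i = 3.44*5.73^i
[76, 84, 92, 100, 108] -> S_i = 76 + 8*i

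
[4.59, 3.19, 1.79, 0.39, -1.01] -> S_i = 4.59 + -1.40*i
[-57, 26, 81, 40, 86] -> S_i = Random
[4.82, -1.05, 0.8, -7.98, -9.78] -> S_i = Random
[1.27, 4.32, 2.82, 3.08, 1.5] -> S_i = Random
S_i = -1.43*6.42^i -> [-1.43, -9.18, -58.94, -378.39, -2429.27]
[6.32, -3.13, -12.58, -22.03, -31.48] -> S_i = 6.32 + -9.45*i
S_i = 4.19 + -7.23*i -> [4.19, -3.04, -10.27, -17.5, -24.73]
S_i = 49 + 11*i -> [49, 60, 71, 82, 93]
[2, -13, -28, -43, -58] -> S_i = 2 + -15*i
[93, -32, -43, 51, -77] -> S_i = Random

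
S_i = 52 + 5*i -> [52, 57, 62, 67, 72]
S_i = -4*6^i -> [-4, -24, -144, -864, -5184]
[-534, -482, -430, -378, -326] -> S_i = -534 + 52*i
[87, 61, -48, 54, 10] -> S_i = Random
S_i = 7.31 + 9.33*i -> [7.31, 16.64, 25.97, 35.3, 44.63]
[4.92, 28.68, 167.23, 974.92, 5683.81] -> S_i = 4.92*5.83^i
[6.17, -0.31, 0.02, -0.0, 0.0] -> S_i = 6.17*(-0.05)^i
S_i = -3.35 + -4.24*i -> [-3.35, -7.59, -11.83, -16.07, -20.31]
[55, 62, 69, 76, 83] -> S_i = 55 + 7*i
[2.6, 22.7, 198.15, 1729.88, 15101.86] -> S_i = 2.60*8.73^i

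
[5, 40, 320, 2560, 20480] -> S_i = 5*8^i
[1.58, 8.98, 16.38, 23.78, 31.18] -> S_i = 1.58 + 7.40*i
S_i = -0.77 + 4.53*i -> [-0.77, 3.76, 8.29, 12.82, 17.35]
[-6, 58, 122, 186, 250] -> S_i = -6 + 64*i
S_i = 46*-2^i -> [46, -92, 184, -368, 736]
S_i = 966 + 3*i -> [966, 969, 972, 975, 978]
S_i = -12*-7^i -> [-12, 84, -588, 4116, -28812]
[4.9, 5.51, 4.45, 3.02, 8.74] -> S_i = Random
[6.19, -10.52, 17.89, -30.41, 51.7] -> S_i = 6.19*(-1.70)^i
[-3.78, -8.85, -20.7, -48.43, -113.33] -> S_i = -3.78*2.34^i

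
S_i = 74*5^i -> [74, 370, 1850, 9250, 46250]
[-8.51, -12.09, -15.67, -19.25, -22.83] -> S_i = -8.51 + -3.58*i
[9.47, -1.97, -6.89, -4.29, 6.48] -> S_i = Random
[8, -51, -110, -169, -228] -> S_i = 8 + -59*i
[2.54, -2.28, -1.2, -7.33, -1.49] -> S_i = Random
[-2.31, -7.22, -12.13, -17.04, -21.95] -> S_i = -2.31 + -4.91*i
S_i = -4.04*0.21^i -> [-4.04, -0.85, -0.18, -0.04, -0.01]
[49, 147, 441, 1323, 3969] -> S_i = 49*3^i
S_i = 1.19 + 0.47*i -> [1.19, 1.66, 2.13, 2.6, 3.07]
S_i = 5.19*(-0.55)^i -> [5.19, -2.85, 1.57, -0.86, 0.47]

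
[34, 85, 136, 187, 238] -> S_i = 34 + 51*i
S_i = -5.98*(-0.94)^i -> [-5.98, 5.62, -5.28, 4.97, -4.67]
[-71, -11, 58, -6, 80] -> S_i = Random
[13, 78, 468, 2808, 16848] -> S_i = 13*6^i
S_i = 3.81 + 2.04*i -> [3.81, 5.85, 7.89, 9.93, 11.97]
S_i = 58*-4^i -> [58, -232, 928, -3712, 14848]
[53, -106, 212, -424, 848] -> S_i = 53*-2^i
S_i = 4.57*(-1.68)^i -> [4.57, -7.68, 12.9, -21.67, 36.4]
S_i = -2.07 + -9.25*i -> [-2.07, -11.32, -20.57, -29.82, -39.07]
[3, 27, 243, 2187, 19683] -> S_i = 3*9^i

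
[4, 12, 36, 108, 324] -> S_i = 4*3^i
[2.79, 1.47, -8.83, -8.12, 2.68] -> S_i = Random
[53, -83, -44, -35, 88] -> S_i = Random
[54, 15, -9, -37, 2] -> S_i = Random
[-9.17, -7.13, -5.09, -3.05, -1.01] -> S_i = -9.17 + 2.04*i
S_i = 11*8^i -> [11, 88, 704, 5632, 45056]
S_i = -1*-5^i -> [-1, 5, -25, 125, -625]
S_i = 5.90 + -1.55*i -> [5.9, 4.35, 2.8, 1.25, -0.3]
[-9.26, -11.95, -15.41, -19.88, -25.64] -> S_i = -9.26*1.29^i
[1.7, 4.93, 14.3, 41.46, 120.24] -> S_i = 1.70*2.90^i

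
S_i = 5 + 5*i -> [5, 10, 15, 20, 25]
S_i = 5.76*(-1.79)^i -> [5.76, -10.31, 18.46, -33.04, 59.13]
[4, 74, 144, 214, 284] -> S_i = 4 + 70*i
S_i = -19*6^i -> [-19, -114, -684, -4104, -24624]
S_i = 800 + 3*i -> [800, 803, 806, 809, 812]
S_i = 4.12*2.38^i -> [4.12, 9.81, 23.34, 55.54, 132.19]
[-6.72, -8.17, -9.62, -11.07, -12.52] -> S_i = -6.72 + -1.45*i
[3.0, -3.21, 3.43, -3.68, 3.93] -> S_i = 3.00*(-1.07)^i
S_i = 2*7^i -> [2, 14, 98, 686, 4802]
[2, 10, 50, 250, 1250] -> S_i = 2*5^i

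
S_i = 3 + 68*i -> [3, 71, 139, 207, 275]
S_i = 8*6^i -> [8, 48, 288, 1728, 10368]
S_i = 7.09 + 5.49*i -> [7.09, 12.58, 18.07, 23.56, 29.05]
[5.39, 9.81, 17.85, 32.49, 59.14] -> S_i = 5.39*1.82^i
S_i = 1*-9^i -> [1, -9, 81, -729, 6561]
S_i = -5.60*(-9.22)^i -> [-5.6, 51.63, -476.05, 4389.15, -40468.0]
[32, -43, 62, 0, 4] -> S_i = Random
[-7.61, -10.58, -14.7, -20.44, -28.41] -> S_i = -7.61*1.39^i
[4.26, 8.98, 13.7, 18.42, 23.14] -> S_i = 4.26 + 4.72*i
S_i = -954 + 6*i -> [-954, -948, -942, -936, -930]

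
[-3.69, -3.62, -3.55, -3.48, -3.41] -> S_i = -3.69 + 0.07*i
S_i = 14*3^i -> [14, 42, 126, 378, 1134]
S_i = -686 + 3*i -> [-686, -683, -680, -677, -674]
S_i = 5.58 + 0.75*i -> [5.58, 6.33, 7.08, 7.83, 8.58]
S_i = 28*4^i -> [28, 112, 448, 1792, 7168]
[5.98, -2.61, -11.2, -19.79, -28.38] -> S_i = 5.98 + -8.59*i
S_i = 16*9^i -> [16, 144, 1296, 11664, 104976]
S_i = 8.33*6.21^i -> [8.33, 51.73, 321.24, 1994.89, 12388.29]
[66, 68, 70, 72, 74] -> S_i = 66 + 2*i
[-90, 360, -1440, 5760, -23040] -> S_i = -90*-4^i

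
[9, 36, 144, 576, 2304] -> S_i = 9*4^i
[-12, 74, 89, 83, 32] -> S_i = Random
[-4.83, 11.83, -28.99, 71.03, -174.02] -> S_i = -4.83*(-2.45)^i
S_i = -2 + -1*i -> [-2, -3, -4, -5, -6]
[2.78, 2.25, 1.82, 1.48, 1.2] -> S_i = 2.78*0.81^i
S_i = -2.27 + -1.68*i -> [-2.27, -3.95, -5.63, -7.31, -8.99]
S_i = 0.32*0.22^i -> [0.32, 0.07, 0.02, 0.0, 0.0]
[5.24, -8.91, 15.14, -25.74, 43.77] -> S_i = 5.24*(-1.70)^i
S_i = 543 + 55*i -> [543, 598, 653, 708, 763]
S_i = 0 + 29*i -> [0, 29, 58, 87, 116]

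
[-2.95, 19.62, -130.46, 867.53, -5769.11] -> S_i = -2.95*(-6.65)^i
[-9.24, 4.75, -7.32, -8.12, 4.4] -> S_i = Random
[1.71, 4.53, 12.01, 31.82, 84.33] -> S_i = 1.71*2.65^i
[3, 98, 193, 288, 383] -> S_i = 3 + 95*i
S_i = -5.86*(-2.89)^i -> [-5.86, 16.94, -48.94, 141.45, -408.78]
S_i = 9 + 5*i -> [9, 14, 19, 24, 29]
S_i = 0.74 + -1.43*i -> [0.74, -0.69, -2.12, -3.55, -4.98]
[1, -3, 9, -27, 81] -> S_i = 1*-3^i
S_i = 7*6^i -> [7, 42, 252, 1512, 9072]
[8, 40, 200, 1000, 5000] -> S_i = 8*5^i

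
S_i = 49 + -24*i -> [49, 25, 1, -23, -47]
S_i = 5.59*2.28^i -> [5.59, 12.75, 29.06, 66.25, 151.06]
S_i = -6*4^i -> [-6, -24, -96, -384, -1536]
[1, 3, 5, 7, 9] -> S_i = 1 + 2*i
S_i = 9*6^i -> [9, 54, 324, 1944, 11664]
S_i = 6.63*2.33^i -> [6.63, 15.45, 35.99, 83.87, 195.41]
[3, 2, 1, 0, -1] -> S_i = 3 + -1*i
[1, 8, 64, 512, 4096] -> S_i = 1*8^i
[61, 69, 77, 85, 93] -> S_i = 61 + 8*i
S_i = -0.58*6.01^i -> [-0.58, -3.49, -20.95, -125.91, -756.7]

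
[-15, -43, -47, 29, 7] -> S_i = Random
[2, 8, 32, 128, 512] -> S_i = 2*4^i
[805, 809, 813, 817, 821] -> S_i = 805 + 4*i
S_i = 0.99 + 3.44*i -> [0.99, 4.43, 7.87, 11.31, 14.75]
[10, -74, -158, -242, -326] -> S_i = 10 + -84*i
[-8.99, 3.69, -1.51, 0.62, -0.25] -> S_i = -8.99*(-0.41)^i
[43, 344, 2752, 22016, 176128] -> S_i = 43*8^i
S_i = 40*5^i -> [40, 200, 1000, 5000, 25000]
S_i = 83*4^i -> [83, 332, 1328, 5312, 21248]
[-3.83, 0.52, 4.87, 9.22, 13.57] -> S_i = -3.83 + 4.35*i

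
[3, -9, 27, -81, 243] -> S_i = 3*-3^i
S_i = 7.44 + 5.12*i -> [7.44, 12.56, 17.68, 22.8, 27.92]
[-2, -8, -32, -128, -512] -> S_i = -2*4^i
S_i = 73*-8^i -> [73, -584, 4672, -37376, 299008]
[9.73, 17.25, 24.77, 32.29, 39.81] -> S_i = 9.73 + 7.52*i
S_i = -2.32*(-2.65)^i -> [-2.32, 6.15, -16.29, 43.17, -114.41]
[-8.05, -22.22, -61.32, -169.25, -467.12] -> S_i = -8.05*2.76^i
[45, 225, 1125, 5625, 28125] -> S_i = 45*5^i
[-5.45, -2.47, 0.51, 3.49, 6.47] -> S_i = -5.45 + 2.98*i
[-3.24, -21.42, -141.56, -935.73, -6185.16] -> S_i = -3.24*6.61^i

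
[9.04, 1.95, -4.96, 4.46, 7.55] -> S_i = Random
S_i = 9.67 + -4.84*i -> [9.67, 4.83, -0.01, -4.85, -9.69]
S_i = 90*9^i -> [90, 810, 7290, 65610, 590490]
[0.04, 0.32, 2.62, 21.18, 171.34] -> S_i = 0.04*8.09^i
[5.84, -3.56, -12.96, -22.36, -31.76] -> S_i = 5.84 + -9.40*i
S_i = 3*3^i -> [3, 9, 27, 81, 243]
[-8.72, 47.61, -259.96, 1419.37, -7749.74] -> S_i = -8.72*(-5.46)^i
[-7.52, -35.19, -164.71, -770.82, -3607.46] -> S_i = -7.52*4.68^i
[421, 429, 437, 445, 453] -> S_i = 421 + 8*i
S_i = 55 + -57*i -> [55, -2, -59, -116, -173]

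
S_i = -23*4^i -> [-23, -92, -368, -1472, -5888]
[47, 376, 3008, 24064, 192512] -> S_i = 47*8^i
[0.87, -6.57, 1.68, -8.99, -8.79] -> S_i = Random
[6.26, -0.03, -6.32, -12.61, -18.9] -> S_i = 6.26 + -6.29*i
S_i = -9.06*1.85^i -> [-9.06, -16.76, -31.01, -57.36, -106.12]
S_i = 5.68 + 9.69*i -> [5.68, 15.37, 25.06, 34.75, 44.44]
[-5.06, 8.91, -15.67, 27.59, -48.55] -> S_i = -5.06*(-1.76)^i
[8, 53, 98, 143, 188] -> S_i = 8 + 45*i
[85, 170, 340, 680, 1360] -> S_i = 85*2^i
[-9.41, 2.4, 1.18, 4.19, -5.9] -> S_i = Random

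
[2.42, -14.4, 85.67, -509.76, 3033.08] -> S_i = 2.42*(-5.95)^i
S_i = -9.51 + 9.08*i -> [-9.51, -0.43, 8.65, 17.73, 26.81]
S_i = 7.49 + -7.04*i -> [7.49, 0.45, -6.59, -13.63, -20.67]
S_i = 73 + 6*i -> [73, 79, 85, 91, 97]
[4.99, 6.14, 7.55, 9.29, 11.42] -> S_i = 4.99*1.23^i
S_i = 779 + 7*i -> [779, 786, 793, 800, 807]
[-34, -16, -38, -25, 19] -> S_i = Random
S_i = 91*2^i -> [91, 182, 364, 728, 1456]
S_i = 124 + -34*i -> [124, 90, 56, 22, -12]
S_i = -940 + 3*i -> [-940, -937, -934, -931, -928]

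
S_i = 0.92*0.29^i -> [0.92, 0.27, 0.08, 0.02, 0.01]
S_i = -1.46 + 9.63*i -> [-1.46, 8.17, 17.8, 27.43, 37.06]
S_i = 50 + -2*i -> [50, 48, 46, 44, 42]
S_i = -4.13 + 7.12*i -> [-4.13, 2.99, 10.11, 17.23, 24.35]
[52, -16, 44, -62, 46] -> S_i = Random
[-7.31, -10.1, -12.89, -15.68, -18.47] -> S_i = -7.31 + -2.79*i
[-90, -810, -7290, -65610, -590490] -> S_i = -90*9^i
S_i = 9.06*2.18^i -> [9.06, 19.75, 43.06, 93.86, 204.62]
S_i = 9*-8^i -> [9, -72, 576, -4608, 36864]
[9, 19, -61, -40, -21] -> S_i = Random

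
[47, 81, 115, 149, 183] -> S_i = 47 + 34*i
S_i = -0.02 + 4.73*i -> [-0.02, 4.71, 9.44, 14.17, 18.9]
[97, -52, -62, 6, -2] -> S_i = Random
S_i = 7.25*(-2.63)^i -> [7.25, -19.07, 50.15, -131.89, 346.87]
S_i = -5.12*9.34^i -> [-5.12, -47.82, -446.65, -4171.68, -38963.46]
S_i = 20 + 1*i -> [20, 21, 22, 23, 24]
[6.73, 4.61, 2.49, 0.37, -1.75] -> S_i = 6.73 + -2.12*i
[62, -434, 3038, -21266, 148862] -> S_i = 62*-7^i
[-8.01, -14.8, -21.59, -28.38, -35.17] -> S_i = -8.01 + -6.79*i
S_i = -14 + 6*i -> [-14, -8, -2, 4, 10]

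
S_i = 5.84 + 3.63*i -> [5.84, 9.47, 13.1, 16.73, 20.36]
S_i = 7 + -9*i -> [7, -2, -11, -20, -29]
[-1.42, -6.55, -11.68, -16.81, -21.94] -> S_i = -1.42 + -5.13*i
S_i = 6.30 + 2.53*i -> [6.3, 8.83, 11.36, 13.89, 16.42]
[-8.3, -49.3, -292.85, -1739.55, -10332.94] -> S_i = -8.30*5.94^i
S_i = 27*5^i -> [27, 135, 675, 3375, 16875]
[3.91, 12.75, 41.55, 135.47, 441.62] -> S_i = 3.91*3.26^i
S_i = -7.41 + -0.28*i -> [-7.41, -7.69, -7.97, -8.25, -8.53]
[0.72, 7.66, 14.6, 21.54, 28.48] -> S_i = 0.72 + 6.94*i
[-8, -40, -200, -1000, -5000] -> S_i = -8*5^i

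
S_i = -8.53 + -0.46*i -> [-8.53, -8.99, -9.45, -9.91, -10.37]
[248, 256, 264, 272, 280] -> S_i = 248 + 8*i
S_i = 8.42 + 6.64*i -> [8.42, 15.06, 21.7, 28.34, 34.98]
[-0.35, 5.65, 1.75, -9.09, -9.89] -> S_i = Random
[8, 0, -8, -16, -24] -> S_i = 8 + -8*i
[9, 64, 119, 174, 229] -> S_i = 9 + 55*i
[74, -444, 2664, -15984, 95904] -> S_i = 74*-6^i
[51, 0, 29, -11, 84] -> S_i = Random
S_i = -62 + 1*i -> [-62, -61, -60, -59, -58]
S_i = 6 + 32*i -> [6, 38, 70, 102, 134]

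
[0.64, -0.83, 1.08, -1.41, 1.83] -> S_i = 0.64*(-1.30)^i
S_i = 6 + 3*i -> [6, 9, 12, 15, 18]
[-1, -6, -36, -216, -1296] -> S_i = -1*6^i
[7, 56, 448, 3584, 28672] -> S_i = 7*8^i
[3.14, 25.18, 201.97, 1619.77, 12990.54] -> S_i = 3.14*8.02^i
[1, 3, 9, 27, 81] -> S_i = 1*3^i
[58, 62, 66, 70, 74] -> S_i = 58 + 4*i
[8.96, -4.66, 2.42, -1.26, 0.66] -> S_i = 8.96*(-0.52)^i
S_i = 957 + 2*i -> [957, 959, 961, 963, 965]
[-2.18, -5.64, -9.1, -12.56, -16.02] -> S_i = -2.18 + -3.46*i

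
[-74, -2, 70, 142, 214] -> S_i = -74 + 72*i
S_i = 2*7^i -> [2, 14, 98, 686, 4802]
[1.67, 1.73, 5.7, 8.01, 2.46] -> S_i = Random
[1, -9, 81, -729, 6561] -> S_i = 1*-9^i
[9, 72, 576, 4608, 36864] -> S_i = 9*8^i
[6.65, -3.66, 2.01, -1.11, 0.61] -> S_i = 6.65*(-0.55)^i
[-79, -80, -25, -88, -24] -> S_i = Random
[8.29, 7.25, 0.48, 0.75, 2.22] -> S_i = Random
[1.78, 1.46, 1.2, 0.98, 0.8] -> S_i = 1.78*0.82^i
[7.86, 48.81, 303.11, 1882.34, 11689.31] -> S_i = 7.86*6.21^i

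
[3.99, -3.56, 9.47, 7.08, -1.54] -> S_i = Random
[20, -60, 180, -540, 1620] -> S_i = 20*-3^i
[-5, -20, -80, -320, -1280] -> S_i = -5*4^i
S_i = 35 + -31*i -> [35, 4, -27, -58, -89]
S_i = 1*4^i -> [1, 4, 16, 64, 256]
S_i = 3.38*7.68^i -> [3.38, 25.96, 199.36, 1531.09, 11758.76]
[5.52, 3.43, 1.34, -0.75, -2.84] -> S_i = 5.52 + -2.09*i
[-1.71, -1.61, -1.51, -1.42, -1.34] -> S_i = -1.71*0.94^i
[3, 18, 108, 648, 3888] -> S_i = 3*6^i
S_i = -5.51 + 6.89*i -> [-5.51, 1.38, 8.27, 15.16, 22.05]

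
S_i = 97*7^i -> [97, 679, 4753, 33271, 232897]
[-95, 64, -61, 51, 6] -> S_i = Random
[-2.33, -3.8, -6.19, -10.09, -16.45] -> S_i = -2.33*1.63^i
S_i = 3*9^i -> [3, 27, 243, 2187, 19683]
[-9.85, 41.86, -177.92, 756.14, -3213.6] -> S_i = -9.85*(-4.25)^i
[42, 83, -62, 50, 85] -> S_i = Random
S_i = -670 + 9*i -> [-670, -661, -652, -643, -634]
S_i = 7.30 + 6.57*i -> [7.3, 13.87, 20.44, 27.01, 33.58]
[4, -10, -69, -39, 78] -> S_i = Random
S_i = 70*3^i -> [70, 210, 630, 1890, 5670]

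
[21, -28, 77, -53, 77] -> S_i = Random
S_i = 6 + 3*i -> [6, 9, 12, 15, 18]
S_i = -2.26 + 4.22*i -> [-2.26, 1.96, 6.18, 10.4, 14.62]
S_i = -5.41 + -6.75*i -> [-5.41, -12.16, -18.91, -25.66, -32.41]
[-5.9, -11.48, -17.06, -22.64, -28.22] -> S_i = -5.90 + -5.58*i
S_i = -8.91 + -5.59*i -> [-8.91, -14.5, -20.09, -25.68, -31.27]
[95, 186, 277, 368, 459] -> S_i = 95 + 91*i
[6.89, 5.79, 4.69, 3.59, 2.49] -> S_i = 6.89 + -1.10*i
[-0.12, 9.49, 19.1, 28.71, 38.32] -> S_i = -0.12 + 9.61*i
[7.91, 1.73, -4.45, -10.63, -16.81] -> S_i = 7.91 + -6.18*i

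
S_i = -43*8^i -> [-43, -344, -2752, -22016, -176128]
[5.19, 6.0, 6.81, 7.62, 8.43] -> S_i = 5.19 + 0.81*i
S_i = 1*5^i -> [1, 5, 25, 125, 625]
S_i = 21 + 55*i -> [21, 76, 131, 186, 241]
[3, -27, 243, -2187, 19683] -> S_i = 3*-9^i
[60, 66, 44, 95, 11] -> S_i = Random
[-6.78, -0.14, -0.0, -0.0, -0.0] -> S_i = -6.78*0.02^i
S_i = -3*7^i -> [-3, -21, -147, -1029, -7203]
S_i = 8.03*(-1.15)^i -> [8.03, -9.23, 10.62, -12.21, 14.04]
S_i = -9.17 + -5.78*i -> [-9.17, -14.95, -20.73, -26.51, -32.29]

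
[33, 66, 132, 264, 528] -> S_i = 33*2^i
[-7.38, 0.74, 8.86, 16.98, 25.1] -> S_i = -7.38 + 8.12*i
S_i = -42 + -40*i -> [-42, -82, -122, -162, -202]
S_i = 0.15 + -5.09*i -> [0.15, -4.94, -10.03, -15.12, -20.21]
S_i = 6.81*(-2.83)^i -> [6.81, -19.27, 54.54, -154.35, 436.81]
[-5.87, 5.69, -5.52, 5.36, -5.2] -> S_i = -5.87*(-0.97)^i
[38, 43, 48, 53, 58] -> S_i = 38 + 5*i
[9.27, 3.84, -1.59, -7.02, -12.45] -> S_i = 9.27 + -5.43*i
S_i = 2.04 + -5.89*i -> [2.04, -3.85, -9.74, -15.63, -21.52]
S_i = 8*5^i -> [8, 40, 200, 1000, 5000]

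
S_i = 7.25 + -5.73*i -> [7.25, 1.52, -4.21, -9.94, -15.67]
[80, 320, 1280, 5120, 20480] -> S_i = 80*4^i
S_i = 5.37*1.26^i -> [5.37, 6.77, 8.53, 10.74, 13.53]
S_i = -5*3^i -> [-5, -15, -45, -135, -405]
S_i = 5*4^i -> [5, 20, 80, 320, 1280]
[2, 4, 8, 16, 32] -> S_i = 2*2^i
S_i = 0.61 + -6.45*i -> [0.61, -5.84, -12.29, -18.74, -25.19]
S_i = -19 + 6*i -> [-19, -13, -7, -1, 5]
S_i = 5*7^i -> [5, 35, 245, 1715, 12005]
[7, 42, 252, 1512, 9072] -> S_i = 7*6^i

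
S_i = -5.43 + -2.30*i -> [-5.43, -7.73, -10.03, -12.33, -14.63]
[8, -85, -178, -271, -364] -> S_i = 8 + -93*i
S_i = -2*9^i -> [-2, -18, -162, -1458, -13122]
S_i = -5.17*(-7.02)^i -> [-5.17, 36.29, -254.78, 1788.55, -12555.64]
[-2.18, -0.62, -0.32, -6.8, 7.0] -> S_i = Random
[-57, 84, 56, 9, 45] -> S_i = Random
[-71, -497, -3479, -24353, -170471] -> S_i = -71*7^i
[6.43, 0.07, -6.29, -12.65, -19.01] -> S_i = 6.43 + -6.36*i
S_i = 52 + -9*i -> [52, 43, 34, 25, 16]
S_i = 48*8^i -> [48, 384, 3072, 24576, 196608]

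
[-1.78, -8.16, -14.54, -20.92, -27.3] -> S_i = -1.78 + -6.38*i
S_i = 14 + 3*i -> [14, 17, 20, 23, 26]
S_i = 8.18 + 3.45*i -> [8.18, 11.63, 15.08, 18.53, 21.98]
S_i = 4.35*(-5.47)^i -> [4.35, -23.79, 130.16, -711.95, 3894.38]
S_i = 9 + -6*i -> [9, 3, -3, -9, -15]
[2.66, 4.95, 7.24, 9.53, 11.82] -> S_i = 2.66 + 2.29*i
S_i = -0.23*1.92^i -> [-0.23, -0.44, -0.85, -1.63, -3.13]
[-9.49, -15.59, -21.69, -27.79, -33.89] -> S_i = -9.49 + -6.10*i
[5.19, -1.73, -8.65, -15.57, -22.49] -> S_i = 5.19 + -6.92*i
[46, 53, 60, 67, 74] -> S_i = 46 + 7*i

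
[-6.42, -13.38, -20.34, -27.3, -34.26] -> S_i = -6.42 + -6.96*i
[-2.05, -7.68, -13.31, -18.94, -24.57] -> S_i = -2.05 + -5.63*i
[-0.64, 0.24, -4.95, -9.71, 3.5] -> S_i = Random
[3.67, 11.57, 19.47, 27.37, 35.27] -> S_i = 3.67 + 7.90*i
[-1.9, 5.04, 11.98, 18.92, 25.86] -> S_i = -1.90 + 6.94*i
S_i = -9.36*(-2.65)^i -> [-9.36, 24.8, -65.73, 174.19, -461.59]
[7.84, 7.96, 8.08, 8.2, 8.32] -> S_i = 7.84 + 0.12*i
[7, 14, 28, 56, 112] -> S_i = 7*2^i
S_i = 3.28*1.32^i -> [3.28, 4.33, 5.72, 7.54, 9.96]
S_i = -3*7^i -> [-3, -21, -147, -1029, -7203]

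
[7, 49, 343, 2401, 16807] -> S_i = 7*7^i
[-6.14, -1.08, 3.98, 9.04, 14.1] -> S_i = -6.14 + 5.06*i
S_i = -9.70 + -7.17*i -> [-9.7, -16.87, -24.04, -31.21, -38.38]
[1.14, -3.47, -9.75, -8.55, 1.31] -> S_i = Random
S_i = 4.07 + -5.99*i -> [4.07, -1.92, -7.91, -13.9, -19.89]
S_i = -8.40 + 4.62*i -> [-8.4, -3.78, 0.84, 5.46, 10.08]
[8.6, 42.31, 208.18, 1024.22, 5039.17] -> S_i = 8.60*4.92^i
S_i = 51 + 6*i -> [51, 57, 63, 69, 75]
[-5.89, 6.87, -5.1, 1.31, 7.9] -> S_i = Random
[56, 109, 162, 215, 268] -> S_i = 56 + 53*i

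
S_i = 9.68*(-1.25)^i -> [9.68, -12.1, 15.12, -18.91, 23.63]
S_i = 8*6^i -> [8, 48, 288, 1728, 10368]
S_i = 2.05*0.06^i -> [2.05, 0.12, 0.01, 0.0, 0.0]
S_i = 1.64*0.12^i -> [1.64, 0.2, 0.02, 0.0, 0.0]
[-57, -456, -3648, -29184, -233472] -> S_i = -57*8^i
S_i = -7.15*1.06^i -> [-7.15, -7.58, -8.03, -8.52, -9.03]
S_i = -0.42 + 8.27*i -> [-0.42, 7.85, 16.12, 24.39, 32.66]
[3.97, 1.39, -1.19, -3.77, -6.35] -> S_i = 3.97 + -2.58*i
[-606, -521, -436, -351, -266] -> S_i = -606 + 85*i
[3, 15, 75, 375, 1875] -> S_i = 3*5^i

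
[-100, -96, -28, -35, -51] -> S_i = Random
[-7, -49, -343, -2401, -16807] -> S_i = -7*7^i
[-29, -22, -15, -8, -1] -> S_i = -29 + 7*i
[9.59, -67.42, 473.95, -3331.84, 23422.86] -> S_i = 9.59*(-7.03)^i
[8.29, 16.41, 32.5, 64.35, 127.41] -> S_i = 8.29*1.98^i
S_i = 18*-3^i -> [18, -54, 162, -486, 1458]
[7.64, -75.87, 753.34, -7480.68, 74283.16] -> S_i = 7.64*(-9.93)^i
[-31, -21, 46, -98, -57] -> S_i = Random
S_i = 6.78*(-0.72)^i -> [6.78, -4.88, 3.51, -2.53, 1.82]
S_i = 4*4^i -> [4, 16, 64, 256, 1024]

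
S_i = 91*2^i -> [91, 182, 364, 728, 1456]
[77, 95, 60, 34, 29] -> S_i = Random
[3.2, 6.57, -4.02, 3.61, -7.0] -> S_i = Random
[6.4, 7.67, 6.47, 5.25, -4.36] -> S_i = Random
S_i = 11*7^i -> [11, 77, 539, 3773, 26411]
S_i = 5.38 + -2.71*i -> [5.38, 2.67, -0.04, -2.75, -5.46]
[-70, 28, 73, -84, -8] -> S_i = Random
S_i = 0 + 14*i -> [0, 14, 28, 42, 56]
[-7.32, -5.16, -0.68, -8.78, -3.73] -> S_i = Random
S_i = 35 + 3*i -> [35, 38, 41, 44, 47]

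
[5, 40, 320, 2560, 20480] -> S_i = 5*8^i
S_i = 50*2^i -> [50, 100, 200, 400, 800]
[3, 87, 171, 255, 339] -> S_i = 3 + 84*i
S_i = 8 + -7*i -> [8, 1, -6, -13, -20]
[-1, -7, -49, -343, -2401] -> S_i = -1*7^i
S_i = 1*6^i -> [1, 6, 36, 216, 1296]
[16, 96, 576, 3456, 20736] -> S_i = 16*6^i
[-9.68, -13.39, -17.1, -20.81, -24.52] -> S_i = -9.68 + -3.71*i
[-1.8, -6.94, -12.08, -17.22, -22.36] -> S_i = -1.80 + -5.14*i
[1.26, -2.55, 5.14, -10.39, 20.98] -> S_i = 1.26*(-2.02)^i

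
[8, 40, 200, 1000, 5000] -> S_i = 8*5^i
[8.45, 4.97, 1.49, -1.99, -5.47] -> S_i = 8.45 + -3.48*i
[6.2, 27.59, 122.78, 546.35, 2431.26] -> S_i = 6.20*4.45^i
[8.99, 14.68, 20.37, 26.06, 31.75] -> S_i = 8.99 + 5.69*i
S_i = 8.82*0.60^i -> [8.82, 5.29, 3.18, 1.91, 1.14]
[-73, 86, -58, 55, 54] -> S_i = Random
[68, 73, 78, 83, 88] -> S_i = 68 + 5*i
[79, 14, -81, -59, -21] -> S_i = Random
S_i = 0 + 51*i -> [0, 51, 102, 153, 204]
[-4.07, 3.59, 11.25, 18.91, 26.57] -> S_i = -4.07 + 7.66*i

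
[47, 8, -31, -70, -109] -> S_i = 47 + -39*i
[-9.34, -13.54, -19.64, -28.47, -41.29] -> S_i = -9.34*1.45^i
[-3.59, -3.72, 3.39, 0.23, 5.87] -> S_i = Random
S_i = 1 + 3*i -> [1, 4, 7, 10, 13]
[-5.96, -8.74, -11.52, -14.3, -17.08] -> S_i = -5.96 + -2.78*i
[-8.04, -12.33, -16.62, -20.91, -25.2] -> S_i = -8.04 + -4.29*i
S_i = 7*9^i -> [7, 63, 567, 5103, 45927]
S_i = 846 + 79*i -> [846, 925, 1004, 1083, 1162]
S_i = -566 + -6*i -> [-566, -572, -578, -584, -590]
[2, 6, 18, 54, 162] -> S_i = 2*3^i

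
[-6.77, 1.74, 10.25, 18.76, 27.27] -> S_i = -6.77 + 8.51*i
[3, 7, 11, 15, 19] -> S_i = 3 + 4*i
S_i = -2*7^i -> [-2, -14, -98, -686, -4802]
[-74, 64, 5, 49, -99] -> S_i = Random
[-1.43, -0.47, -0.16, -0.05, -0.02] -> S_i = -1.43*0.33^i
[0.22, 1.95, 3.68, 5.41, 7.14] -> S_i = 0.22 + 1.73*i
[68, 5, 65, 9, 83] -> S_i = Random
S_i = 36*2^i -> [36, 72, 144, 288, 576]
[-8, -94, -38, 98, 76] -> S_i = Random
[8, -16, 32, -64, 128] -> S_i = 8*-2^i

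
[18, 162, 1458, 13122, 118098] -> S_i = 18*9^i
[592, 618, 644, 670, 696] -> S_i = 592 + 26*i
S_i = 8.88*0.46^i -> [8.88, 4.08, 1.88, 0.86, 0.4]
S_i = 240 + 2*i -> [240, 242, 244, 246, 248]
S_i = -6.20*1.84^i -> [-6.2, -11.41, -20.99, -38.62, -71.07]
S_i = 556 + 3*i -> [556, 559, 562, 565, 568]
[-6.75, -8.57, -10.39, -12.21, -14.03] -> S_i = -6.75 + -1.82*i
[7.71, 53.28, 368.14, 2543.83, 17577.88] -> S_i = 7.71*6.91^i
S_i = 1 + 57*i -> [1, 58, 115, 172, 229]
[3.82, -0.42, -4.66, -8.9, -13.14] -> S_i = 3.82 + -4.24*i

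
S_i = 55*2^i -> [55, 110, 220, 440, 880]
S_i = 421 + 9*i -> [421, 430, 439, 448, 457]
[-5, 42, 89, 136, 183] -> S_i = -5 + 47*i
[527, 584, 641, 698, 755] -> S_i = 527 + 57*i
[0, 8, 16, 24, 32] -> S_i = 0 + 8*i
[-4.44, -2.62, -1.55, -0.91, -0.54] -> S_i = -4.44*0.59^i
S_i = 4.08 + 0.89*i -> [4.08, 4.97, 5.86, 6.75, 7.64]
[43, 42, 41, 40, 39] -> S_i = 43 + -1*i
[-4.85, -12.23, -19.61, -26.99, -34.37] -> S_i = -4.85 + -7.38*i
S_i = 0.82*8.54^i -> [0.82, 7.0, 59.8, 510.73, 4361.59]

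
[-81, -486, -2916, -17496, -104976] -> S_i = -81*6^i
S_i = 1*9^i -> [1, 9, 81, 729, 6561]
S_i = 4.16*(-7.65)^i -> [4.16, -31.82, 243.45, -1862.42, 14247.51]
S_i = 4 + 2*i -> [4, 6, 8, 10, 12]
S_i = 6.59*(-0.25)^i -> [6.59, -1.65, 0.41, -0.1, 0.03]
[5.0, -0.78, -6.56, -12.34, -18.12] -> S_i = 5.00 + -5.78*i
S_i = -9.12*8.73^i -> [-9.12, -79.62, -695.06, -6067.89, -52972.66]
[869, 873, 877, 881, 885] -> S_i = 869 + 4*i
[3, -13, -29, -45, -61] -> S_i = 3 + -16*i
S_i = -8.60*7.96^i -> [-8.6, -68.46, -544.91, -4337.48, -34526.35]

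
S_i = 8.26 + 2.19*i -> [8.26, 10.45, 12.64, 14.83, 17.02]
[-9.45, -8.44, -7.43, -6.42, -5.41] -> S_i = -9.45 + 1.01*i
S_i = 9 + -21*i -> [9, -12, -33, -54, -75]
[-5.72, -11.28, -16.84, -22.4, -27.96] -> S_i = -5.72 + -5.56*i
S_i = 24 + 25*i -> [24, 49, 74, 99, 124]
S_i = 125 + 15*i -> [125, 140, 155, 170, 185]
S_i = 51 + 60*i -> [51, 111, 171, 231, 291]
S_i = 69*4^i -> [69, 276, 1104, 4416, 17664]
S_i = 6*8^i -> [6, 48, 384, 3072, 24576]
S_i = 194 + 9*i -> [194, 203, 212, 221, 230]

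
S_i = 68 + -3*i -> [68, 65, 62, 59, 56]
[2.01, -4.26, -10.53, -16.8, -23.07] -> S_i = 2.01 + -6.27*i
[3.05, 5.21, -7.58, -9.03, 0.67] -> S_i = Random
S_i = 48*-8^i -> [48, -384, 3072, -24576, 196608]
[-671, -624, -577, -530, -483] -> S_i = -671 + 47*i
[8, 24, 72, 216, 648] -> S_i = 8*3^i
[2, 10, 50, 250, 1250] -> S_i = 2*5^i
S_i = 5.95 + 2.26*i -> [5.95, 8.21, 10.47, 12.73, 14.99]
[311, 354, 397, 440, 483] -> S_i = 311 + 43*i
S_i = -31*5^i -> [-31, -155, -775, -3875, -19375]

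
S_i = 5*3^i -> [5, 15, 45, 135, 405]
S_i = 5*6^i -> [5, 30, 180, 1080, 6480]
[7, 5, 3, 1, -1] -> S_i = 7 + -2*i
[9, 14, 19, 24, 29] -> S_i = 9 + 5*i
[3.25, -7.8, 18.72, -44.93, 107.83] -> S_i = 3.25*(-2.40)^i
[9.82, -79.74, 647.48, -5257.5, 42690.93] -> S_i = 9.82*(-8.12)^i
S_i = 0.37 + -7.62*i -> [0.37, -7.25, -14.87, -22.49, -30.11]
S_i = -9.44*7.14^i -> [-9.44, -67.4, -481.25, -3436.11, -24533.8]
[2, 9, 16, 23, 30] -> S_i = 2 + 7*i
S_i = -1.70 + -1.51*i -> [-1.7, -3.21, -4.72, -6.23, -7.74]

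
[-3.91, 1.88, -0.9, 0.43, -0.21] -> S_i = -3.91*(-0.48)^i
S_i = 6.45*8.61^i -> [6.45, 55.53, 478.15, 4116.89, 35446.42]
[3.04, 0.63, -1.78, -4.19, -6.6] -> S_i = 3.04 + -2.41*i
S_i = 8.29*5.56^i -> [8.29, 46.09, 256.27, 1424.88, 7922.34]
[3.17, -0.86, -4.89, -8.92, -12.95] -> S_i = 3.17 + -4.03*i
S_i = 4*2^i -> [4, 8, 16, 32, 64]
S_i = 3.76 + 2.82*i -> [3.76, 6.58, 9.4, 12.22, 15.04]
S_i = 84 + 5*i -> [84, 89, 94, 99, 104]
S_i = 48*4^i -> [48, 192, 768, 3072, 12288]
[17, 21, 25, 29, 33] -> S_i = 17 + 4*i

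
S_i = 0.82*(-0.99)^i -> [0.82, -0.81, 0.8, -0.8, 0.79]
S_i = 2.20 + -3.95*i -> [2.2, -1.75, -5.7, -9.65, -13.6]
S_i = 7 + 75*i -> [7, 82, 157, 232, 307]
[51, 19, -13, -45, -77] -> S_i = 51 + -32*i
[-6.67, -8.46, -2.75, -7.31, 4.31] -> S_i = Random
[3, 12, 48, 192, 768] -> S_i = 3*4^i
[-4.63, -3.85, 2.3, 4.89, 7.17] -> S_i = Random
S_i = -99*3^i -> [-99, -297, -891, -2673, -8019]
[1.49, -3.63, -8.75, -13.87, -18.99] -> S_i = 1.49 + -5.12*i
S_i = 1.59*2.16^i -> [1.59, 3.43, 7.42, 16.02, 34.61]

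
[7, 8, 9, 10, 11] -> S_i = 7 + 1*i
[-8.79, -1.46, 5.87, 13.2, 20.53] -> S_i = -8.79 + 7.33*i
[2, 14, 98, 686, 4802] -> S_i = 2*7^i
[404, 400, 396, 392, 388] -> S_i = 404 + -4*i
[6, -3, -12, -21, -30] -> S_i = 6 + -9*i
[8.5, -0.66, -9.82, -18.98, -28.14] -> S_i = 8.50 + -9.16*i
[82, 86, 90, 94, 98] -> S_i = 82 + 4*i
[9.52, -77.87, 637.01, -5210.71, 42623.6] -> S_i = 9.52*(-8.18)^i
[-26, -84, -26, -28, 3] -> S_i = Random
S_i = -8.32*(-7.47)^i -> [-8.32, 62.15, -464.26, 3468.05, -25906.32]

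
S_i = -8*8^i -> [-8, -64, -512, -4096, -32768]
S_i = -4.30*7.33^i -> [-4.3, -31.52, -231.03, -1693.48, -12413.22]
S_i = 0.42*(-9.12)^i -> [0.42, -3.83, 34.93, -318.59, 2905.55]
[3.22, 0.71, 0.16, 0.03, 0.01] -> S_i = 3.22*0.22^i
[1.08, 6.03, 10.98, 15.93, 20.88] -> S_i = 1.08 + 4.95*i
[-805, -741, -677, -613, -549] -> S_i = -805 + 64*i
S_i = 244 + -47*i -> [244, 197, 150, 103, 56]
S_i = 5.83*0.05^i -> [5.83, 0.29, 0.01, 0.0, 0.0]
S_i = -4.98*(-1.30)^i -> [-4.98, 6.47, -8.42, 10.94, -14.22]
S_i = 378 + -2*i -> [378, 376, 374, 372, 370]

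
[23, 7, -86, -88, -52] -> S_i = Random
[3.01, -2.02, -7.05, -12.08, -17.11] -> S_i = 3.01 + -5.03*i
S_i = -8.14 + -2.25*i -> [-8.14, -10.39, -12.64, -14.89, -17.14]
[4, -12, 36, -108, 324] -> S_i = 4*-3^i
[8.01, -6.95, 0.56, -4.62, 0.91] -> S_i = Random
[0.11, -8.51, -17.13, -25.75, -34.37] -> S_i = 0.11 + -8.62*i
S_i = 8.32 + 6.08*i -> [8.32, 14.4, 20.48, 26.56, 32.64]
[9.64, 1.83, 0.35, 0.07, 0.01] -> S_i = 9.64*0.19^i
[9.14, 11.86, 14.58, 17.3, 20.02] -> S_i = 9.14 + 2.72*i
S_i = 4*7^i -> [4, 28, 196, 1372, 9604]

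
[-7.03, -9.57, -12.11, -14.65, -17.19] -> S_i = -7.03 + -2.54*i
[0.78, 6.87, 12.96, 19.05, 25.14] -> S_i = 0.78 + 6.09*i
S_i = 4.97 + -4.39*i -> [4.97, 0.58, -3.81, -8.2, -12.59]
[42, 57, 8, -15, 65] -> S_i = Random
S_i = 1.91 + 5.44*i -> [1.91, 7.35, 12.79, 18.23, 23.67]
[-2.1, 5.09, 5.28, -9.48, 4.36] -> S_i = Random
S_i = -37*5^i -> [-37, -185, -925, -4625, -23125]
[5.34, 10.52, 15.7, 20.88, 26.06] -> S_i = 5.34 + 5.18*i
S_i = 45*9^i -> [45, 405, 3645, 32805, 295245]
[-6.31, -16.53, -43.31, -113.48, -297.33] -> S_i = -6.31*2.62^i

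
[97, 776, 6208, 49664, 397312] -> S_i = 97*8^i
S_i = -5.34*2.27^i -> [-5.34, -12.12, -27.52, -62.46, -141.79]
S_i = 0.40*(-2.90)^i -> [0.4, -1.16, 3.36, -9.76, 28.29]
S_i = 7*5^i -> [7, 35, 175, 875, 4375]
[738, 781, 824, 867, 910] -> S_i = 738 + 43*i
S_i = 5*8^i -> [5, 40, 320, 2560, 20480]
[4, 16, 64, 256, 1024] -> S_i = 4*4^i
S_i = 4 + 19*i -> [4, 23, 42, 61, 80]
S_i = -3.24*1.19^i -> [-3.24, -3.86, -4.59, -5.46, -6.5]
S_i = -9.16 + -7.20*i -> [-9.16, -16.36, -23.56, -30.76, -37.96]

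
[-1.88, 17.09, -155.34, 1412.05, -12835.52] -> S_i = -1.88*(-9.09)^i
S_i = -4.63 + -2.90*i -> [-4.63, -7.53, -10.43, -13.33, -16.23]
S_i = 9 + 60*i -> [9, 69, 129, 189, 249]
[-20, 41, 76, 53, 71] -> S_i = Random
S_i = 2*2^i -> [2, 4, 8, 16, 32]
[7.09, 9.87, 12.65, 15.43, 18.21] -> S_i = 7.09 + 2.78*i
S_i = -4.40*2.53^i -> [-4.4, -11.13, -28.16, -71.25, -180.27]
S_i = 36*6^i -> [36, 216, 1296, 7776, 46656]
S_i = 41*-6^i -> [41, -246, 1476, -8856, 53136]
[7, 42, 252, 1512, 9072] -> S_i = 7*6^i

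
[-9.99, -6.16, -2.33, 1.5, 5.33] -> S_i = -9.99 + 3.83*i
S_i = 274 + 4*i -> [274, 278, 282, 286, 290]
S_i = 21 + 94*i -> [21, 115, 209, 303, 397]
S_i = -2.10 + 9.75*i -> [-2.1, 7.65, 17.4, 27.15, 36.9]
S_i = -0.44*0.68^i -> [-0.44, -0.3, -0.2, -0.14, -0.09]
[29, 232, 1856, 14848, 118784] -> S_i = 29*8^i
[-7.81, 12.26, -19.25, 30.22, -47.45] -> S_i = -7.81*(-1.57)^i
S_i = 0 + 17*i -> [0, 17, 34, 51, 68]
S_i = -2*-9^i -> [-2, 18, -162, 1458, -13122]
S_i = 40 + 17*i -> [40, 57, 74, 91, 108]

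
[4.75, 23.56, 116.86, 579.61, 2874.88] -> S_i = 4.75*4.96^i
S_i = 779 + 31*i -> [779, 810, 841, 872, 903]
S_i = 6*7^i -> [6, 42, 294, 2058, 14406]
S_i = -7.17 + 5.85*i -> [-7.17, -1.32, 4.53, 10.38, 16.23]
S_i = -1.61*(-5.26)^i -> [-1.61, 8.47, -44.54, 234.31, -1232.45]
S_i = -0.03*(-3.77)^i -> [-0.03, 0.11, -0.43, 1.61, -6.06]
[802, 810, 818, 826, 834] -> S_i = 802 + 8*i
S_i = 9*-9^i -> [9, -81, 729, -6561, 59049]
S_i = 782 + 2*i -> [782, 784, 786, 788, 790]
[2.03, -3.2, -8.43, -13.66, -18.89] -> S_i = 2.03 + -5.23*i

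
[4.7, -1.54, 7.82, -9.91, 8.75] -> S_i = Random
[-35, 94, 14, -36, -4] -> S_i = Random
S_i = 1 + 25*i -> [1, 26, 51, 76, 101]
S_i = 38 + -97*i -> [38, -59, -156, -253, -350]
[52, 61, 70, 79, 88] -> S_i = 52 + 9*i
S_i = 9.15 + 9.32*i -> [9.15, 18.47, 27.79, 37.11, 46.43]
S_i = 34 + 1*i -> [34, 35, 36, 37, 38]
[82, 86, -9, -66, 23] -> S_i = Random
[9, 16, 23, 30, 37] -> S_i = 9 + 7*i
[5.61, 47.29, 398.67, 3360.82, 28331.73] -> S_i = 5.61*8.43^i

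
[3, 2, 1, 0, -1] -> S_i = 3 + -1*i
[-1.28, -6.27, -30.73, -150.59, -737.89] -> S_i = -1.28*4.90^i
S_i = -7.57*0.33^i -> [-7.57, -2.5, -0.82, -0.27, -0.09]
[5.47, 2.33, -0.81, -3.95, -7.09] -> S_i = 5.47 + -3.14*i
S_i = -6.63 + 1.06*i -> [-6.63, -5.57, -4.51, -3.45, -2.39]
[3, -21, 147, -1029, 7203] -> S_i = 3*-7^i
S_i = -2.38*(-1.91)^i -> [-2.38, 4.55, -8.68, 16.58, -31.67]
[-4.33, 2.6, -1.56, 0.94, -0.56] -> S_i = -4.33*(-0.60)^i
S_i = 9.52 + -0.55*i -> [9.52, 8.97, 8.42, 7.87, 7.32]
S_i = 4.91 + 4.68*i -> [4.91, 9.59, 14.27, 18.95, 23.63]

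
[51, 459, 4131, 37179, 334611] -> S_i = 51*9^i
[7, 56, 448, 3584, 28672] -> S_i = 7*8^i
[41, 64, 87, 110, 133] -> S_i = 41 + 23*i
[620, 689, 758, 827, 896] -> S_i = 620 + 69*i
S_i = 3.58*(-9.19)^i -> [3.58, -32.9, 302.35, -2778.62, 25535.54]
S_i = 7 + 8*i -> [7, 15, 23, 31, 39]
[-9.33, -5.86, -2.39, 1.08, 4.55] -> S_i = -9.33 + 3.47*i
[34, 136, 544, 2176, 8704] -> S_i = 34*4^i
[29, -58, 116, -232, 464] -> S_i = 29*-2^i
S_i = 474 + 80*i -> [474, 554, 634, 714, 794]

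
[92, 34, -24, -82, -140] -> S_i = 92 + -58*i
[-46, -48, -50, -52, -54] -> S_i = -46 + -2*i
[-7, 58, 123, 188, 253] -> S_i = -7 + 65*i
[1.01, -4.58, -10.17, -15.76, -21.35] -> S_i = 1.01 + -5.59*i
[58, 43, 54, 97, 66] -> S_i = Random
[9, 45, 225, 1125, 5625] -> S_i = 9*5^i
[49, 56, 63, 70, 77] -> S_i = 49 + 7*i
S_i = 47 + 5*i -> [47, 52, 57, 62, 67]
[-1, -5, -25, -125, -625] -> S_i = -1*5^i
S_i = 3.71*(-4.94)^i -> [3.71, -18.33, 90.54, -447.25, 2209.44]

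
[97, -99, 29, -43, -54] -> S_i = Random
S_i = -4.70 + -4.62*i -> [-4.7, -9.32, -13.94, -18.56, -23.18]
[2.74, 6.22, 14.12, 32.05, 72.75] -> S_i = 2.74*2.27^i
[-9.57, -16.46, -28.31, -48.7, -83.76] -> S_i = -9.57*1.72^i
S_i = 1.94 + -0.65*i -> [1.94, 1.29, 0.64, -0.01, -0.66]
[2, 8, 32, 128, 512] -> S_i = 2*4^i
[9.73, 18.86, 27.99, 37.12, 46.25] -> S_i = 9.73 + 9.13*i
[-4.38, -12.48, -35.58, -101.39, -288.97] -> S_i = -4.38*2.85^i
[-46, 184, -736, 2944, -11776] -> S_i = -46*-4^i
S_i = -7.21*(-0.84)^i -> [-7.21, 6.06, -5.09, 4.27, -3.59]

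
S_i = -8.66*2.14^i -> [-8.66, -18.53, -39.66, -84.87, -181.62]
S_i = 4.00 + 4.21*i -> [4.0, 8.21, 12.42, 16.63, 20.84]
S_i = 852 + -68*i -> [852, 784, 716, 648, 580]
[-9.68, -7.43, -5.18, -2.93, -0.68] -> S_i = -9.68 + 2.25*i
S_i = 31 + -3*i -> [31, 28, 25, 22, 19]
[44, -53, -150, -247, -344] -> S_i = 44 + -97*i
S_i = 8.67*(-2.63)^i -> [8.67, -22.8, 59.97, -157.72, 414.8]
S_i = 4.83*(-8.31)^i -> [4.83, -40.14, 333.54, -2771.73, 23033.04]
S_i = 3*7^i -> [3, 21, 147, 1029, 7203]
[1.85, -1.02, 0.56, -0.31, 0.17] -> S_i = 1.85*(-0.55)^i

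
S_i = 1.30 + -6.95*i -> [1.3, -5.65, -12.6, -19.55, -26.5]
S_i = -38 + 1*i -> [-38, -37, -36, -35, -34]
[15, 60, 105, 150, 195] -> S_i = 15 + 45*i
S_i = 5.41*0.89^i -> [5.41, 4.81, 4.29, 3.81, 3.39]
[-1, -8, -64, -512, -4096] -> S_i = -1*8^i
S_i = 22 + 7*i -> [22, 29, 36, 43, 50]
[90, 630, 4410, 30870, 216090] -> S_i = 90*7^i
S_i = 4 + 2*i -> [4, 6, 8, 10, 12]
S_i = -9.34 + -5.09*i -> [-9.34, -14.43, -19.52, -24.61, -29.7]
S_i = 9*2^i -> [9, 18, 36, 72, 144]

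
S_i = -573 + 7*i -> [-573, -566, -559, -552, -545]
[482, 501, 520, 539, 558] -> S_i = 482 + 19*i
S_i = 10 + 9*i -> [10, 19, 28, 37, 46]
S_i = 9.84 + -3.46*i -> [9.84, 6.38, 2.92, -0.54, -4.0]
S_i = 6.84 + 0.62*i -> [6.84, 7.46, 8.08, 8.7, 9.32]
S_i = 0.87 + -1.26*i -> [0.87, -0.39, -1.65, -2.91, -4.17]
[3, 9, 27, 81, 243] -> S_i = 3*3^i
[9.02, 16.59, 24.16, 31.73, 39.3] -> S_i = 9.02 + 7.57*i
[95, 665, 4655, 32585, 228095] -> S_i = 95*7^i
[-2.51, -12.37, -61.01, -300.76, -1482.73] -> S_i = -2.51*4.93^i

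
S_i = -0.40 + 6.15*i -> [-0.4, 5.75, 11.9, 18.05, 24.2]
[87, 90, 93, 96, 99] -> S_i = 87 + 3*i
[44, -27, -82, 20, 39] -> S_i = Random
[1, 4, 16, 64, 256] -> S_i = 1*4^i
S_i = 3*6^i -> [3, 18, 108, 648, 3888]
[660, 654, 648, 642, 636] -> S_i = 660 + -6*i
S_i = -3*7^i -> [-3, -21, -147, -1029, -7203]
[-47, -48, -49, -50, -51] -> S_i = -47 + -1*i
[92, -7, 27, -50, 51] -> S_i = Random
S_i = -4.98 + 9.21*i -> [-4.98, 4.23, 13.44, 22.65, 31.86]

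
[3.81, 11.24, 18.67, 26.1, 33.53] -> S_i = 3.81 + 7.43*i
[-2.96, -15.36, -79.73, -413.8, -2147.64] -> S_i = -2.96*5.19^i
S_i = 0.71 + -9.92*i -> [0.71, -9.21, -19.13, -29.05, -38.97]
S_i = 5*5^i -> [5, 25, 125, 625, 3125]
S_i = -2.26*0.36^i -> [-2.26, -0.81, -0.29, -0.11, -0.04]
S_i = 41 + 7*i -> [41, 48, 55, 62, 69]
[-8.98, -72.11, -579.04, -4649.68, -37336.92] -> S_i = -8.98*8.03^i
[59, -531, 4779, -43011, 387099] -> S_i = 59*-9^i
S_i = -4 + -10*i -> [-4, -14, -24, -34, -44]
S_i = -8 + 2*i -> [-8, -6, -4, -2, 0]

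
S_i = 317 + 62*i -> [317, 379, 441, 503, 565]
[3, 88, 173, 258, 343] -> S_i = 3 + 85*i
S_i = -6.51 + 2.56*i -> [-6.51, -3.95, -1.39, 1.17, 3.73]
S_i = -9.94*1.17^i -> [-9.94, -11.63, -13.61, -15.92, -18.63]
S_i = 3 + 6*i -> [3, 9, 15, 21, 27]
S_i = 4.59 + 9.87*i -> [4.59, 14.46, 24.33, 34.2, 44.07]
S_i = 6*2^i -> [6, 12, 24, 48, 96]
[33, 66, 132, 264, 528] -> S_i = 33*2^i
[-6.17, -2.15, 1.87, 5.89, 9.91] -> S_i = -6.17 + 4.02*i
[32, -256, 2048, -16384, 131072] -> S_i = 32*-8^i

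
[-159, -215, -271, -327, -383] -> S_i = -159 + -56*i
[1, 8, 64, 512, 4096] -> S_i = 1*8^i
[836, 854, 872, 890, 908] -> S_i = 836 + 18*i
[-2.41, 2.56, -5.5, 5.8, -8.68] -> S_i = Random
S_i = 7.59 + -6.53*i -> [7.59, 1.06, -5.47, -12.0, -18.53]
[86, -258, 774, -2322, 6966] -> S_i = 86*-3^i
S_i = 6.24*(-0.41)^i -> [6.24, -2.56, 1.05, -0.43, 0.18]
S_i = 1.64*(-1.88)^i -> [1.64, -3.08, 5.8, -10.9, 20.49]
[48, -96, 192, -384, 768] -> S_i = 48*-2^i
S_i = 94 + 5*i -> [94, 99, 104, 109, 114]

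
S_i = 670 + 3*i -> [670, 673, 676, 679, 682]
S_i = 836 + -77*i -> [836, 759, 682, 605, 528]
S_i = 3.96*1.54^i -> [3.96, 6.1, 9.39, 14.46, 22.27]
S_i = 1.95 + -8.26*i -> [1.95, -6.31, -14.57, -22.83, -31.09]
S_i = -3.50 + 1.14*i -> [-3.5, -2.36, -1.22, -0.08, 1.06]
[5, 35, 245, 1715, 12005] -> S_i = 5*7^i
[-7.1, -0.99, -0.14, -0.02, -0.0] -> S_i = -7.10*0.14^i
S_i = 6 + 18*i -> [6, 24, 42, 60, 78]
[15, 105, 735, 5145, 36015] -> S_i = 15*7^i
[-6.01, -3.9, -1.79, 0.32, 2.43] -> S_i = -6.01 + 2.11*i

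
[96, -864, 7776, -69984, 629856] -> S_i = 96*-9^i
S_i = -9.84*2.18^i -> [-9.84, -21.45, -46.76, -101.94, -222.24]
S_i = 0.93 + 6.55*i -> [0.93, 7.48, 14.03, 20.58, 27.13]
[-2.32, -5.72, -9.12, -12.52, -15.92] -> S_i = -2.32 + -3.40*i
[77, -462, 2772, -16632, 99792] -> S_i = 77*-6^i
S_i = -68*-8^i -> [-68, 544, -4352, 34816, -278528]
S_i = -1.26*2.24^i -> [-1.26, -2.82, -6.32, -14.16, -31.72]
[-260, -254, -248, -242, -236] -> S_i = -260 + 6*i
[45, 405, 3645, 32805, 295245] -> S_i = 45*9^i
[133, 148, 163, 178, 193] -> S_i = 133 + 15*i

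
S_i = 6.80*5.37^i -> [6.8, 36.52, 196.09, 1053.01, 5654.65]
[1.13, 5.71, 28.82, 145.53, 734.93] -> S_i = 1.13*5.05^i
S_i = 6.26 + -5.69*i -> [6.26, 0.57, -5.12, -10.81, -16.5]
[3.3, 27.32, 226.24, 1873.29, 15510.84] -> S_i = 3.30*8.28^i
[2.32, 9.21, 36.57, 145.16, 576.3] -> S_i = 2.32*3.97^i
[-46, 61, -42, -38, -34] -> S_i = Random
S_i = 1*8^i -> [1, 8, 64, 512, 4096]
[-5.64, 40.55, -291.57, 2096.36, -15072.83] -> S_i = -5.64*(-7.19)^i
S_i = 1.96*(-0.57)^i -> [1.96, -1.12, 0.64, -0.36, 0.21]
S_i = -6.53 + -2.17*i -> [-6.53, -8.7, -10.87, -13.04, -15.21]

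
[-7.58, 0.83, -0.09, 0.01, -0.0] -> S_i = -7.58*(-0.11)^i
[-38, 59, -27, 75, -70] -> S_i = Random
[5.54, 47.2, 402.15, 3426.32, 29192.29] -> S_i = 5.54*8.52^i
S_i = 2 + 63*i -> [2, 65, 128, 191, 254]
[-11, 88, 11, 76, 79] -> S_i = Random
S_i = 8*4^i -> [8, 32, 128, 512, 2048]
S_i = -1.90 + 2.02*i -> [-1.9, 0.12, 2.14, 4.16, 6.18]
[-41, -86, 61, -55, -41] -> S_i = Random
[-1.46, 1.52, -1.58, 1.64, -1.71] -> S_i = -1.46*(-1.04)^i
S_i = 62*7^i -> [62, 434, 3038, 21266, 148862]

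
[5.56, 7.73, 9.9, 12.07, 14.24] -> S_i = 5.56 + 2.17*i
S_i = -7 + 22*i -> [-7, 15, 37, 59, 81]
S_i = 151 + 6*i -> [151, 157, 163, 169, 175]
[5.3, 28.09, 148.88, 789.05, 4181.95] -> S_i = 5.30*5.30^i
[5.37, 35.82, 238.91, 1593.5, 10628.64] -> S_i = 5.37*6.67^i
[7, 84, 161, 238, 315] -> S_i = 7 + 77*i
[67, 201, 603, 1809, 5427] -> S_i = 67*3^i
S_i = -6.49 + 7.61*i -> [-6.49, 1.12, 8.73, 16.34, 23.95]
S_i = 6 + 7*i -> [6, 13, 20, 27, 34]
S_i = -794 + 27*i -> [-794, -767, -740, -713, -686]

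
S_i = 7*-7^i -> [7, -49, 343, -2401, 16807]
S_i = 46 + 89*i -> [46, 135, 224, 313, 402]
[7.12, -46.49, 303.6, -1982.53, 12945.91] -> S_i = 7.12*(-6.53)^i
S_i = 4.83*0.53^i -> [4.83, 2.56, 1.36, 0.72, 0.38]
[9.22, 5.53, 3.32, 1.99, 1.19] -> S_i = 9.22*0.60^i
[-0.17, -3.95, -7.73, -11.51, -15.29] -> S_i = -0.17 + -3.78*i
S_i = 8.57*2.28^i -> [8.57, 19.54, 44.55, 101.57, 231.59]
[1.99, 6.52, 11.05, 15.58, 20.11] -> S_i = 1.99 + 4.53*i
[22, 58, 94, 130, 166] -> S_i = 22 + 36*i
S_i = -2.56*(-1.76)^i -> [-2.56, 4.51, -7.93, 13.96, -24.56]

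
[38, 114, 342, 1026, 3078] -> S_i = 38*3^i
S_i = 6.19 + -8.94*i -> [6.19, -2.75, -11.69, -20.63, -29.57]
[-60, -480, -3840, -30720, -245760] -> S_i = -60*8^i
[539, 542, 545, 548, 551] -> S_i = 539 + 3*i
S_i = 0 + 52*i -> [0, 52, 104, 156, 208]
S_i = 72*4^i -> [72, 288, 1152, 4608, 18432]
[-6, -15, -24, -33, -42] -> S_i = -6 + -9*i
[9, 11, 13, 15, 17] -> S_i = 9 + 2*i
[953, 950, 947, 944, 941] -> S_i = 953 + -3*i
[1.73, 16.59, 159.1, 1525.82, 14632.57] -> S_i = 1.73*9.59^i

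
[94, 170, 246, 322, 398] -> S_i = 94 + 76*i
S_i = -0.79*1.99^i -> [-0.79, -1.57, -3.13, -6.23, -12.39]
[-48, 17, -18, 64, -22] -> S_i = Random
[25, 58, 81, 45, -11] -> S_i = Random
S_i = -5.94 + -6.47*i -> [-5.94, -12.41, -18.88, -25.35, -31.82]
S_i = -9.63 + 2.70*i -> [-9.63, -6.93, -4.23, -1.53, 1.17]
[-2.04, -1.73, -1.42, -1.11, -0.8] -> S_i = -2.04 + 0.31*i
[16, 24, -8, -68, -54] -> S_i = Random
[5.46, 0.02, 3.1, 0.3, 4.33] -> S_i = Random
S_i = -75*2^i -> [-75, -150, -300, -600, -1200]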